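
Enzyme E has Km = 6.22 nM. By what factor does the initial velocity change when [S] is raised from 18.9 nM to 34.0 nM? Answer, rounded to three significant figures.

The fractional saturations are [S]/(Km+[S]) = 18.9/25.12 = 0.7524 and 34.0/40.22 = 0.8454.
v₂/v₁ is just their ratio: 0.8454/0.7524 = 1.12.

1.12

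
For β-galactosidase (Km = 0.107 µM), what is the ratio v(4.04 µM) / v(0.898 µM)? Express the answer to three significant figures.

The fractional saturations are [S]/(Km+[S]) = 0.898/1.005 = 0.8935 and 4.04/4.147 = 0.9742.
v₂/v₁ is just their ratio: 0.9742/0.8935 = 1.09.

1.09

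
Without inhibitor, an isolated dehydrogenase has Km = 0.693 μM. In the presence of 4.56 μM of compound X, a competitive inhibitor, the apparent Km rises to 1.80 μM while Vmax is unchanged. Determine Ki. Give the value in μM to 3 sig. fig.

2.85 μM

Competitive: Km,app = α·Km with α = 1 + [I]/Ki.
α = Km,app/Km = 1.80/0.693 = 2.597.
Ki = [I]/(α − 1) = 4.56/1.597 = 2.85 μM.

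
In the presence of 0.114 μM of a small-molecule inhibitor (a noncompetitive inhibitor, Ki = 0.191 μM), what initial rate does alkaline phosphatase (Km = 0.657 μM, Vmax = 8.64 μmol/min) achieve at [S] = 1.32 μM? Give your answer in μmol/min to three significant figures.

3.61 μmol/min

With α = 1 + [I]/Ki = 1 + 0.114/0.191 = 1.597, the noncompetitive rate law is v = (Vmax/α)·[S] / (Km + [S]).
v = (8.64/1.597)×1.32 / (0.657 + 1.32) = 7.142/1.977 = 3.61 μmol/min.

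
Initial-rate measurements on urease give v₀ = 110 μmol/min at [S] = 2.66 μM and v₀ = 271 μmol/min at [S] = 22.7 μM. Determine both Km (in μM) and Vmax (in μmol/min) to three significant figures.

Km = 5.47 μM; Vmax = 336 μmol/min

In reciprocal form, 1/v = (Km/Vmax)·(1/[S]) + 1/Vmax. The two points give (1/[S], 1/v) = (0.3759, 0.009091) and (0.04405, 0.003690).
Slope = (0.009091 − 0.003690)/(0.3759 − 0.04405) = 0.01627; intercept = 0.009091 − 0.01627×0.3759 = 0.002973.
Vmax = 1/intercept = 336 μmol/min; Km = slope × Vmax = 0.01627 × 336 = 5.47 μM.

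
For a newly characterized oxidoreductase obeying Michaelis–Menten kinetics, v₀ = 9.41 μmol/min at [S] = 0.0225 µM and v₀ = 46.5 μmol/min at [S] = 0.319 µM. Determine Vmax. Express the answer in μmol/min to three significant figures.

66.3 μmol/min

In reciprocal form, 1/v = (Km/Vmax)·(1/[S]) + 1/Vmax. The two points give (1/[S], 1/v) = (44.44, 0.1063) and (3.135, 0.02151).
Slope = (0.1063 − 0.02151)/(44.44 − 3.135) = 0.002052; intercept = 0.1063 − 0.002052×44.44 = 0.01507.
Vmax = 1/intercept = 66.3 μmol/min; Km = slope × Vmax = 0.002052 × 66.3 = 0.136 µM.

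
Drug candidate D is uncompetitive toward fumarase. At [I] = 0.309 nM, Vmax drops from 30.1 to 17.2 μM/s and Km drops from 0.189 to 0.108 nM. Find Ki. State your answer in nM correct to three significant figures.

0.412 nM

Uncompetitive: Vmax,app = Vmax/α (and Km,app = Km/α) with α = 1 + [I]/Ki.
α = Vmax/Vmax,app = 30.1/17.2 = 1.750.
Ki = [I]/(α − 1) = 0.309/0.7500 = 0.412 nM.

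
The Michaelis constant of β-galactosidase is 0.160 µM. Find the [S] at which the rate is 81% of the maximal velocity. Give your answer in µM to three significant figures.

0.682 µM

v/Vmax = [S]/(Km+[S]) = 0.81, so [S] = Km·0.81/(1 − 0.81) = 0.160 × 4.263.
[S] = 0.682 µM.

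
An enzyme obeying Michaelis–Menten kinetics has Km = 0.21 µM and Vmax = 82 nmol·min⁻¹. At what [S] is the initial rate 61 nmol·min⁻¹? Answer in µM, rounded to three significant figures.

0.610 µM

The required fractional saturation is v/Vmax = 61/82 = 0.7439.
Then [S]/(Km+[S]) = 0.7439 ⇒ [S] = 0.21 × 0.7439/(1 − 0.7439) = 0.610 µM.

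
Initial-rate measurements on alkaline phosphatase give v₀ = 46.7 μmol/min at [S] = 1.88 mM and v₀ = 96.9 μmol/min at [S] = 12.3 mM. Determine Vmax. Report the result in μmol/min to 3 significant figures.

120 μmol/min

From v = Vmax[S]/(Km+[S]), each point gives Vmax = v(Km+[S])/[S].
Equating: 46.7(Km+1.88)/1.88 = 96.9(Km+12.3)/12.3.
24.84·Km + 46.7 = 7.878·Km + 96.9, so (24.84 − 7.878)·Km = 96.9 − 46.7.
Km = 50.20/16.96 = 2.96 mM; then Vmax = 46.7(2.96+1.88)/1.88 = 120 μmol/min.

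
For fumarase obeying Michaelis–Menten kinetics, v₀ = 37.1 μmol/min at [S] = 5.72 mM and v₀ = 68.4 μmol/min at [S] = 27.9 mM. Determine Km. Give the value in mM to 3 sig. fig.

From v = Vmax[S]/(Km+[S]), each point gives Vmax = v(Km+[S])/[S].
Equating: 37.1(Km+5.72)/5.72 = 68.4(Km+27.9)/27.9.
6.486·Km + 37.1 = 2.452·Km + 68.4, so (6.486 − 2.452)·Km = 68.4 − 37.1.
Km = 31.30/4.034 = 7.76 mM; then Vmax = 37.1(7.76+5.72)/5.72 = 87.4 μmol/min.

7.76 mM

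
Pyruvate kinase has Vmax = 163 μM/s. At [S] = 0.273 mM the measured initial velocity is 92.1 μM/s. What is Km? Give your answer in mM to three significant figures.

0.210 mM

From v = Vmax[S]/(Km+[S]), Km = [S](Vmax − v)/v.
Km = 0.273 × (163 − 92.1) / 92.1 = 19.36/92.1 = 0.210 mM.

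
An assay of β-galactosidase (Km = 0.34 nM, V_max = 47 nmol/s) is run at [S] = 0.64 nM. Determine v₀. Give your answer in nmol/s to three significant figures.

[S]/(Km+[S]) = 0.64/0.9800 = 0.6531, the fractional saturation.
v = 0.6531 × Vmax = 0.6531 × 47 = 30.7 nmol/s.

30.7 nmol/s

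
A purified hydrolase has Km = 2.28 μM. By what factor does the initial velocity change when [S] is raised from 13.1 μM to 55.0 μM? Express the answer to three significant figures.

Since Vmax cancels, v₂/v₁ = [S]₂(Km+[S]₁) / [S]₁(Km+[S]₂).
= 55.0×(2.28+13.1) / (13.1×(2.28+55.0)) = 845.9/750.4 = 1.13.

1.13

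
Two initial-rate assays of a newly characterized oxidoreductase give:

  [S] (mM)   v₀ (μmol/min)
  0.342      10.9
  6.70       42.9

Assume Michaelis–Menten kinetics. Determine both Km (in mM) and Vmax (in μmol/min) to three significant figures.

Km = 1.26 mM; Vmax = 50.9 μmol/min

From v = Vmax[S]/(Km+[S]), each point gives Vmax = v(Km+[S])/[S].
Equating: 10.9(Km+0.342)/0.342 = 42.9(Km+6.70)/6.70.
31.87·Km + 10.9 = 6.403·Km + 42.9, so (31.87 − 6.403)·Km = 42.9 − 10.9.
Km = 32.00/25.47 = 1.26 mM; then Vmax = 10.9(1.26+0.342)/0.342 = 50.9 μmol/min.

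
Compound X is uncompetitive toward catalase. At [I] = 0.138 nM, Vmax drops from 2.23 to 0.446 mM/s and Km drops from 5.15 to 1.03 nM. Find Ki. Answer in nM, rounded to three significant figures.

0.0345 nM

Uncompetitive: Vmax,app = Vmax/α (and Km,app = Km/α) with α = 1 + [I]/Ki.
α = Vmax/Vmax,app = 2.23/0.446 = 5.000.
Since α = 1 + [I]/Ki, [I]/Ki = 5.000 − 1 = 4.000 and Ki = 0.138/4.000 = 0.0345 nM.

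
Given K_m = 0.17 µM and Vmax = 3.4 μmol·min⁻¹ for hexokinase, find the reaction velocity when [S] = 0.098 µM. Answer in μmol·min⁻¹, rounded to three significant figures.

1.24 μmol·min⁻¹

[S]/(Km+[S]) = 0.098/0.2680 = 0.3657, the fractional saturation.
v = 0.3657 × Vmax = 0.3657 × 3.4 = 1.24 μmol·min⁻¹.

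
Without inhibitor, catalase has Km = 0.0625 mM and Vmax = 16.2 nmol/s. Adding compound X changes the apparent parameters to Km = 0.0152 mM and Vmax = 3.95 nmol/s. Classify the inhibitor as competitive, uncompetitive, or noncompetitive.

uncompetitive

Both Km and Vmax decrease by the same factor (~4.10-fold) — characteristic of uncompetitive inhibition.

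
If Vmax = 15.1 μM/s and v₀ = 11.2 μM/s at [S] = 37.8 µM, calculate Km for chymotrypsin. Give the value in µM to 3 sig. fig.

13.2 µM

From v = Vmax[S]/(Km+[S]), Km = [S](Vmax − v)/v.
Km = 37.8 × (15.1 − 11.2) / 11.2 = 147.4/11.2 = 13.2 µM.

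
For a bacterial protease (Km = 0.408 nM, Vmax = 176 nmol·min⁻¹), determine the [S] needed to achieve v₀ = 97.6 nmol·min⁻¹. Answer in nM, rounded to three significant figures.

The required fractional saturation is v/Vmax = 97.6/176 = 0.5545.
Then [S]/(Km+[S]) = 0.5545 ⇒ [S] = 0.408 × 0.5545/(1 − 0.5545) = 0.508 nM.

0.508 nM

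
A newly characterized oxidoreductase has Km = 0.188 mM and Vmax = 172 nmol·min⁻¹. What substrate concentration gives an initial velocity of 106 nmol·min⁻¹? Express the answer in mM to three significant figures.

0.302 mM

The required fractional saturation is v/Vmax = 106/172 = 0.6163.
Then [S]/(Km+[S]) = 0.6163 ⇒ [S] = 0.188 × 0.6163/(1 − 0.6163) = 0.302 mM.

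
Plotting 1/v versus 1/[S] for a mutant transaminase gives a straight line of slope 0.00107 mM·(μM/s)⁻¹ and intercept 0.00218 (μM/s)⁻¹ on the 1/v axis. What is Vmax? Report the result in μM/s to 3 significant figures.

459 μM/s

The y-intercept of a Lineweaver–Burk plot equals 1/Vmax, so Vmax = 1/0.00218 = 459 μM/s.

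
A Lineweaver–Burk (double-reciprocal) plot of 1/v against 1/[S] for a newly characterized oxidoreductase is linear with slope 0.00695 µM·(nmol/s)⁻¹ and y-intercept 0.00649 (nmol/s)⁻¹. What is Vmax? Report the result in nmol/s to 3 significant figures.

154 nmol/s

The y-intercept of a Lineweaver–Burk plot equals 1/Vmax, so Vmax = 1/0.00649 = 154 nmol/s.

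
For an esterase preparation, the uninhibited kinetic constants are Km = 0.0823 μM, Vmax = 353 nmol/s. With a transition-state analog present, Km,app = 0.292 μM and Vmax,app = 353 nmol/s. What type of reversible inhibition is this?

competitive

Km increases (0.0823 → 0.292 μM) while Vmax is unchanged — the hallmark of competitive inhibition.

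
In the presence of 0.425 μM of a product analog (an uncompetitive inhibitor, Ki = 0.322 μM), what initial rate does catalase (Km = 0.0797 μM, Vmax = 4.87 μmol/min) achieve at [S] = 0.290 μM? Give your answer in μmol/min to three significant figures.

α = 1 + [I]/Ki = 1 + 0.425/0.322 = 2.320.
For an uncompetitive inhibitor, both parameters are divided by α, giving Vmax/α and Km/α: Km,app = 0.0344 μM, Vmax,app = 2.10 μmol/min.
v = Vmax,app·[S]/(Km,app + [S]) = 2.10 × 0.290/(0.0344 + 0.290) = 1.88 μmol/min.

1.88 μmol/min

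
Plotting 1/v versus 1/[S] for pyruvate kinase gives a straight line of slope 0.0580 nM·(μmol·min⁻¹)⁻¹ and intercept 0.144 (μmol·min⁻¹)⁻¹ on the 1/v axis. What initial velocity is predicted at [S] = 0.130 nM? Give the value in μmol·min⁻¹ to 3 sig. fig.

The y-intercept is 1/Vmax, so Vmax = 1/0.144 = 6.94 μmol·min⁻¹.
The slope is Km/Vmax, so Km = 0.0580 × 6.94 = 0.403 nM.
Then v = 6.94 × 0.130/(0.403 + 0.130) = 1.69 μmol·min⁻¹.

1.69 μmol·min⁻¹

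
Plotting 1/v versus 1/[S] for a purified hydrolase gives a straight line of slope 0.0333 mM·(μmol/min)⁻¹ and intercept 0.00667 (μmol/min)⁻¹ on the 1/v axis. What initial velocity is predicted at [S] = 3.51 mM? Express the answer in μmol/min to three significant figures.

61.9 μmol/min

The y-intercept is 1/Vmax, so Vmax = 1/0.00667 = 150 μmol/min.
The slope is Km/Vmax, so Km = 0.0333 × 150 = 4.99 mM.
Then v = 150 × 3.51/(4.99 + 3.51) = 61.9 μmol/min.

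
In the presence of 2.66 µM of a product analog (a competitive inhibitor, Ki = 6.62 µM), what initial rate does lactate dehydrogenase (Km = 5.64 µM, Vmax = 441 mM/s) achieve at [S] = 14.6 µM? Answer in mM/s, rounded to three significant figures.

α = 1 + [I]/Ki = 1 + 2.66/6.62 = 1.402.
For a competitive inhibitor, Vmax is unchanged and the apparent Km becomes α·Km: Km,app = 7.91 µM, Vmax,app = 441 mM/s.
v = Vmax,app·[S]/(Km,app + [S]) = 441 × 14.6/(7.91 + 14.6) = 286 mM/s.

286 mM/s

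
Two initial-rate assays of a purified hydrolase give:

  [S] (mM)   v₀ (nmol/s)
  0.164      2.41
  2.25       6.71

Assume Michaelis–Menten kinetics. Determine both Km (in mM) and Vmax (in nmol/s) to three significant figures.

Km = 0.367 mM; Vmax = 7.80 nmol/s

In reciprocal form, 1/v = (Km/Vmax)·(1/[S]) + 1/Vmax. The two points give (1/[S], 1/v) = (6.098, 0.4149) and (0.4444, 0.1490).
Slope = (0.4149 − 0.1490)/(6.098 − 0.4444) = 0.04704; intercept = 0.4149 − 0.04704×6.098 = 0.1281.
Vmax = 1/intercept = 7.80 nmol/s; Km = slope × Vmax = 0.04704 × 7.80 = 0.367 mM.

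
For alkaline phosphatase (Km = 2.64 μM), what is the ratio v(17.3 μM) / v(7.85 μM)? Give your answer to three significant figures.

1.16

The fractional saturations are [S]/(Km+[S]) = 7.85/10.49 = 0.7483 and 17.3/19.94 = 0.8676.
v₂/v₁ is just their ratio: 0.8676/0.7483 = 1.16.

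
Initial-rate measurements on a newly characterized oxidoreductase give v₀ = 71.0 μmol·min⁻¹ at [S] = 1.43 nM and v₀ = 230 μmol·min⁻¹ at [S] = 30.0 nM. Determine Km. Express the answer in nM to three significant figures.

In reciprocal form, 1/v = (Km/Vmax)·(1/[S]) + 1/Vmax. The two points give (1/[S], 1/v) = (0.6993, 0.01408) and (0.03333, 0.004348).
Slope = (0.01408 − 0.004348)/(0.6993 − 0.03333) = 0.01462; intercept = 0.01408 − 0.01462×0.6993 = 0.003860.
Vmax = 1/intercept = 259 μmol·min⁻¹; Km = slope × Vmax = 0.01462 × 259 = 3.79 nM.

3.79 nM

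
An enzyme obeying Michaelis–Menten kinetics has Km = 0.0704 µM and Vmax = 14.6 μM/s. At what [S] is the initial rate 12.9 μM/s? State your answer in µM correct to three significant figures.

0.534 µM

Rearranging v = Vmax[S]/(Km+[S]) gives [S] = Km·v/(Vmax − v).
[S] = 0.0704 × 12.9 / (14.6 − 12.9) = 0.9082/1.700 = 0.534 µM.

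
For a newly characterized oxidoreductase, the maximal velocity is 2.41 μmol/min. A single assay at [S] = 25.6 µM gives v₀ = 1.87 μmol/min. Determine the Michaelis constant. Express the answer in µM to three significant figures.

From v = Vmax[S]/(Km+[S]), Km = [S](Vmax − v)/v.
Km = 25.6 × (2.41 − 1.87) / 1.87 = 13.82/1.87 = 7.39 µM.

7.39 µM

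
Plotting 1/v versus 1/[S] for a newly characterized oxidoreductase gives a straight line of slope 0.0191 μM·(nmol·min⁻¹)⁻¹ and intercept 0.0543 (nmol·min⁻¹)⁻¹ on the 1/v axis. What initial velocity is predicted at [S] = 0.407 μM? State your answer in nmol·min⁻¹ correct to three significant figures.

9.88 nmol·min⁻¹

The y-intercept is 1/Vmax, so Vmax = 1/0.0543 = 18.4 nmol·min⁻¹.
The slope is Km/Vmax, so Km = 0.0191 × 18.4 = 0.352 μM.
Then v = 18.4 × 0.407/(0.352 + 0.407) = 9.88 nmol·min⁻¹.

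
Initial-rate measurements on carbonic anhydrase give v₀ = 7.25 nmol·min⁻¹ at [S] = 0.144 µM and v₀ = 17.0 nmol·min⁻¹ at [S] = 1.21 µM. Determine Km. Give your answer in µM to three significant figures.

From v = Vmax[S]/(Km+[S]), each point gives Vmax = v(Km+[S])/[S].
Equating: 7.25(Km+0.144)/0.144 = 17.0(Km+1.21)/1.21.
50.35·Km + 7.25 = 14.05·Km + 17.0, so (50.35 − 14.05)·Km = 17.0 − 7.25.
Km = 9.750/36.30 = 0.269 µM; then Vmax = 7.25(0.269+0.144)/0.144 = 20.8 nmol·min⁻¹.

0.269 µM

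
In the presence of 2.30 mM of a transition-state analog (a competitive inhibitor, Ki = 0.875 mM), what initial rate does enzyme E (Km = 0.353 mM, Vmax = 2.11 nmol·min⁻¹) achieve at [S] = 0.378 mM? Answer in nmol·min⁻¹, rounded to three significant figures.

0.481 nmol·min⁻¹

With α = 1 + [I]/Ki = 1 + 2.30/0.875 = 3.629, the competitive rate law is v = Vmax[S] / (αKm + [S]).
v = 2.11×0.378 / (3.629×0.353 + 0.378) = 0.7976/1.659 = 0.481 nmol·min⁻¹.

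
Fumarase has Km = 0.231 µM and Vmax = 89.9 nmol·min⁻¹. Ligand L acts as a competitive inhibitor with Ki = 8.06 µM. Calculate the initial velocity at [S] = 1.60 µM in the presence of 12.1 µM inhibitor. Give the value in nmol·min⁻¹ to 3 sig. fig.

66.0 nmol·min⁻¹

α = 1 + [I]/Ki = 1 + 12.1/8.06 = 2.501.
For a competitive inhibitor, Vmax is unchanged and the apparent Km becomes α·Km: Km,app = 0.578 µM, Vmax,app = 89.9 nmol·min⁻¹.
v = Vmax,app·[S]/(Km,app + [S]) = 89.9 × 1.60/(0.578 + 1.60) = 66.0 nmol·min⁻¹.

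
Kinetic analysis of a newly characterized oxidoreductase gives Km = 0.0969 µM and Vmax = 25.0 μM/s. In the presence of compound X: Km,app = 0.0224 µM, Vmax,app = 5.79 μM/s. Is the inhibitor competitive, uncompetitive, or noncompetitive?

uncompetitive

Both Km and Vmax decrease by the same factor (~4.32-fold) — characteristic of uncompetitive inhibition.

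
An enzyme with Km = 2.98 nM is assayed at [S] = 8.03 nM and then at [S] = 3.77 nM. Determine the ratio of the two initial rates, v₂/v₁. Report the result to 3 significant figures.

0.766

The fractional saturations are [S]/(Km+[S]) = 8.03/11.01 = 0.7293 and 3.77/6.750 = 0.5585.
v₂/v₁ is just their ratio: 0.5585/0.7293 = 0.766.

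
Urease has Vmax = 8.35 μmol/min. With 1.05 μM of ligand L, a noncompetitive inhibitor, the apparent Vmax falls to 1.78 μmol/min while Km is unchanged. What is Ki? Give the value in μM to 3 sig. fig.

Noncompetitive: Vmax,app = Vmax/α with α = 1 + [I]/Ki.
α = Vmax/Vmax,app = 8.35/1.78 = 4.691.
Since α = 1 + [I]/Ki, [I]/Ki = 4.691 − 1 = 3.691 and Ki = 1.05/3.691 = 0.284 μM.

0.284 μM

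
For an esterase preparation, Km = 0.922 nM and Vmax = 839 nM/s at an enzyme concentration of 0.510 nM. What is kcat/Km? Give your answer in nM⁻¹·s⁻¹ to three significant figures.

kcat = Vmax/[E]total = 839/0.510 = 1650 s⁻¹.
kcat/Km = 1650/0.922 = 1780 nM⁻¹·s⁻¹.

1780 nM⁻¹·s⁻¹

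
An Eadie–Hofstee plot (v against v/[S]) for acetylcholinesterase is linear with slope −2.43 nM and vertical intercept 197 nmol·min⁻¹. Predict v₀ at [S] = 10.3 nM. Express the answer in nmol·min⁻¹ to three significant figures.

In the Eadie–Hofstee form v = Vmax − Km·(v/[S]), the slope is −Km and the intercept is Vmax, so Km = 2.43 nM and Vmax = 197 nmol·min⁻¹.
v = 197 × 10.3/(2.43 + 10.3) = 159 nmol·min⁻¹.

159 nmol·min⁻¹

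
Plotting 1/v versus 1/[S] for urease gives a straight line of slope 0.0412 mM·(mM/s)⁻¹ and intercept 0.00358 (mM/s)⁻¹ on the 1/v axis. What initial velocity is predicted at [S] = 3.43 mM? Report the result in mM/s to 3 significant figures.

The y-intercept is 1/Vmax, so Vmax = 1/0.00358 = 279 mM/s.
The slope is Km/Vmax, so Km = 0.0412 × 279 = 11.5 mM.
Then v = 279 × 3.43/(11.5 + 3.43) = 64.1 mM/s.

64.1 mM/s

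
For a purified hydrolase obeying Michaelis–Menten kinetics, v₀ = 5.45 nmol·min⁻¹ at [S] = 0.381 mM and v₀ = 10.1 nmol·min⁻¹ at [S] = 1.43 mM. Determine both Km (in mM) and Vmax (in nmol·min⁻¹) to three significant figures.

Km = 0.642 mM; Vmax = 14.6 nmol·min⁻¹

From v = Vmax[S]/(Km+[S]), each point gives Vmax = v(Km+[S])/[S].
Equating: 5.45(Km+0.381)/0.381 = 10.1(Km+1.43)/1.43.
14.30·Km + 5.45 = 7.063·Km + 10.1, so (14.30 − 7.063)·Km = 10.1 − 5.45.
Km = 4.650/7.242 = 0.642 mM; then Vmax = 5.45(0.642+0.381)/0.381 = 14.6 nmol·min⁻¹.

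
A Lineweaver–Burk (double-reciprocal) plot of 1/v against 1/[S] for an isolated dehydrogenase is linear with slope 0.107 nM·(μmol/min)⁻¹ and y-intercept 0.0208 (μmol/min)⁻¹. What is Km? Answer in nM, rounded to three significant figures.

5.14 nM

y-intercept = 1/Vmax ⇒ Vmax = 48.1 μmol/min; slope = Km/Vmax ⇒ Km = slope × Vmax.
Km = 0.107 × 48.1 = 5.14 nM.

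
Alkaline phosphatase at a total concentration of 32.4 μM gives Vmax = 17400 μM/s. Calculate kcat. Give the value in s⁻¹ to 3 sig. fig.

537 s⁻¹

kcat = Vmax/[E]total = 17400 μM/s / 32.4 μM = 537 s⁻¹.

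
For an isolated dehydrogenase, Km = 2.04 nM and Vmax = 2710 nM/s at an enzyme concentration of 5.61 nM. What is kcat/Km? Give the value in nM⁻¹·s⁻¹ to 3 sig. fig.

237 nM⁻¹·s⁻¹

kcat = Vmax/[E]total = 2710/5.61 = 483 s⁻¹.
kcat/Km = 483/2.04 = 237 nM⁻¹·s⁻¹.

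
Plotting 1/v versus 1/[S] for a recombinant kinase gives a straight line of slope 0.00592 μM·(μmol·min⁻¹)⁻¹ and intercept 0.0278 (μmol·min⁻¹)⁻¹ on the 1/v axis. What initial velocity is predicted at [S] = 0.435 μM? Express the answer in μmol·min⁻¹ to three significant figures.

The y-intercept is 1/Vmax, so Vmax = 1/0.0278 = 36.0 μmol·min⁻¹.
The slope is Km/Vmax, so Km = 0.00592 × 36.0 = 0.213 μM.
Then v = 36.0 × 0.435/(0.213 + 0.435) = 24.1 μmol·min⁻¹.

24.1 μmol·min⁻¹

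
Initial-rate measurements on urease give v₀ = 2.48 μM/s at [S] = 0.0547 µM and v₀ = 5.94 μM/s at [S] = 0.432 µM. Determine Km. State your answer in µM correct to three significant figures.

0.110 µM

In reciprocal form, 1/v = (Km/Vmax)·(1/[S]) + 1/Vmax. The two points give (1/[S], 1/v) = (18.28, 0.4032) and (2.315, 0.1684).
Slope = (0.4032 − 0.1684)/(18.28 − 2.315) = 0.01471; intercept = 0.4032 − 0.01471×18.28 = 0.1343.
Vmax = 1/intercept = 7.45 μM/s; Km = slope × Vmax = 0.01471 × 7.45 = 0.110 µM.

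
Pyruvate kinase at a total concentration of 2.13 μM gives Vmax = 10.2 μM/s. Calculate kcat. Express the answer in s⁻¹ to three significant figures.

kcat = Vmax/[E]total = 10.2 μM/s / 2.13 μM = 4.79 s⁻¹.

4.79 s⁻¹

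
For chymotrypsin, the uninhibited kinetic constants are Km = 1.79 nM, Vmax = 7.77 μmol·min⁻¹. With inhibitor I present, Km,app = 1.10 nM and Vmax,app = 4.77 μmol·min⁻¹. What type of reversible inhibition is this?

uncompetitive

Both Km and Vmax decrease by the same factor (~1.63-fold) — characteristic of uncompetitive inhibition.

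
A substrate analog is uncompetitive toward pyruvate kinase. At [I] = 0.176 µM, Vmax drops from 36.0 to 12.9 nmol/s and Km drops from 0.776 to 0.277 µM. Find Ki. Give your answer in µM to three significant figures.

Uncompetitive: Vmax,app = Vmax/α (and Km,app = Km/α) with α = 1 + [I]/Ki.
α = Vmax/Vmax,app = 36.0/12.9 = 2.791.
Since α = 1 + [I]/Ki, [I]/Ki = 2.791 − 1 = 1.791 and Ki = 0.176/1.791 = 0.0983 µM.

0.0983 µM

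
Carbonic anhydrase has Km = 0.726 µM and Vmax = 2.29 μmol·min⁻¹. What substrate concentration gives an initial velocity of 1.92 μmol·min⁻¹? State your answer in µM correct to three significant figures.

Rearranging v = Vmax[S]/(Km+[S]) gives [S] = Km·v/(Vmax − v).
[S] = 0.726 × 1.92 / (2.29 − 1.92) = 1.394/0.3700 = 3.77 µM.

3.77 µM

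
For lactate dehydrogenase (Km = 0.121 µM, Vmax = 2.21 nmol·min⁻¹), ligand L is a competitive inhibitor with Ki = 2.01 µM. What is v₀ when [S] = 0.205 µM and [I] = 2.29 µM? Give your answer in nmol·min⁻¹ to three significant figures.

0.977 nmol·min⁻¹

α = 1 + [I]/Ki = 1 + 2.29/2.01 = 2.139.
For a competitive inhibitor, Vmax is unchanged and the apparent Km becomes α·Km: Km,app = 0.259 µM, Vmax,app = 2.21 nmol·min⁻¹.
v = Vmax,app·[S]/(Km,app + [S]) = 2.21 × 0.205/(0.259 + 0.205) = 0.977 nmol·min⁻¹.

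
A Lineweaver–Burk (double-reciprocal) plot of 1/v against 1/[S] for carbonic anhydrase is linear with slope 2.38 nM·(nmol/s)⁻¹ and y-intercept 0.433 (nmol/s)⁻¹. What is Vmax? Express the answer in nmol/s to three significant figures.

2.31 nmol/s

The y-intercept of a Lineweaver–Burk plot equals 1/Vmax, so Vmax = 1/0.433 = 2.31 nmol/s.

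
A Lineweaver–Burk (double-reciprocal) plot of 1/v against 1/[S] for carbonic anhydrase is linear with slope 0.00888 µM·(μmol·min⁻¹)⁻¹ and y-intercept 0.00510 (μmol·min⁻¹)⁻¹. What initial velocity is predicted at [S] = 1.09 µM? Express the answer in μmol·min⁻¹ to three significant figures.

75.5 μmol·min⁻¹

The y-intercept is 1/Vmax, so Vmax = 1/0.00510 = 196 μmol·min⁻¹.
The slope is Km/Vmax, so Km = 0.00888 × 196 = 1.74 µM.
Then v = 196 × 1.09/(1.74 + 1.09) = 75.5 μmol·min⁻¹.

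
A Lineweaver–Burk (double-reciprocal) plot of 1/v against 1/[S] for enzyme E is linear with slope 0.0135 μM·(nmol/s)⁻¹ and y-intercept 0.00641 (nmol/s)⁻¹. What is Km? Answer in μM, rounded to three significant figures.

2.11 μM

y-intercept = 1/Vmax ⇒ Vmax = 156 nmol/s; slope = Km/Vmax ⇒ Km = slope × Vmax.
Km = 0.0135 × 156 = 2.11 μM.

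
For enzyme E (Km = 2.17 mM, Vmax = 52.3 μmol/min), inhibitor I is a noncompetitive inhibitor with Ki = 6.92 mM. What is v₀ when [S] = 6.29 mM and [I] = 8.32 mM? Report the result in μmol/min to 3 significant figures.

α = 1 + [I]/Ki = 1 + 8.32/6.92 = 2.202.
For a noncompetitive inhibitor, Vmax is reduced to Vmax/α while Km is unchanged: Km,app = 2.17 mM, Vmax,app = 23.7 μmol/min.
v = Vmax,app·[S]/(Km,app + [S]) = 23.7 × 6.29/(2.17 + 6.29) = 17.7 μmol/min.

17.7 μmol/min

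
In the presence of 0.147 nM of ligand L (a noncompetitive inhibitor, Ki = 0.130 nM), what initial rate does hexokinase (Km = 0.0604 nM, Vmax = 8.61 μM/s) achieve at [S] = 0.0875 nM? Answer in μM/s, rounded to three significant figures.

2.39 μM/s

α = 1 + [I]/Ki = 1 + 0.147/0.130 = 2.131.
For a noncompetitive inhibitor, Vmax is reduced to Vmax/α while Km is unchanged: Km,app = 0.0604 nM, Vmax,app = 4.04 μM/s.
v = Vmax,app·[S]/(Km,app + [S]) = 4.04 × 0.0875/(0.0604 + 0.0875) = 2.39 μM/s.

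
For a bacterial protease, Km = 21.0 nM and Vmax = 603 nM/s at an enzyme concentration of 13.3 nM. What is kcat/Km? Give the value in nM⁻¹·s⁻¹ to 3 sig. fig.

kcat = Vmax/[E]total = 603/13.3 = 45.3 s⁻¹.
kcat/Km = 45.3/21.0 = 2.16 nM⁻¹·s⁻¹.

2.16 nM⁻¹·s⁻¹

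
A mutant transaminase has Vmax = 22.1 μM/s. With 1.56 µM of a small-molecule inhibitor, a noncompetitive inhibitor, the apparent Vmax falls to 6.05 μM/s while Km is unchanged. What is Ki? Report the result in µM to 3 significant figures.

0.588 µM

Noncompetitive: Vmax,app = Vmax/α with α = 1 + [I]/Ki.
α = Vmax/Vmax,app = 22.1/6.05 = 3.653.
Ki = [I]/(α − 1) = 1.56/2.653 = 0.588 µM.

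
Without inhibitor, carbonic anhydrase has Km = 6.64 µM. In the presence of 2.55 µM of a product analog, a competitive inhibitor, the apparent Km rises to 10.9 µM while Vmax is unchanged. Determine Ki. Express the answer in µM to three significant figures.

Competitive: Km,app = α·Km with α = 1 + [I]/Ki.
α = Km,app/Km = 10.9/6.64 = 1.642.
Ki = [I]/(α − 1) = 2.55/0.6416 = 3.97 µM.

3.97 µM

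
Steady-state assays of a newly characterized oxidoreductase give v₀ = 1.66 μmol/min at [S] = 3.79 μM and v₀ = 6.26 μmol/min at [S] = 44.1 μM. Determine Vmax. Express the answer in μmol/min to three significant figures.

8.47 μmol/min

In reciprocal form, 1/v = (Km/Vmax)·(1/[S]) + 1/Vmax. The two points give (1/[S], 1/v) = (0.2639, 0.6024) and (0.02268, 0.1597).
Slope = (0.6024 − 0.1597)/(0.2639 − 0.02268) = 1.835; intercept = 0.6024 − 1.835×0.2639 = 0.1181.
Vmax = 1/intercept = 8.47 μmol/min; Km = slope × Vmax = 1.835 × 8.47 = 15.5 μM.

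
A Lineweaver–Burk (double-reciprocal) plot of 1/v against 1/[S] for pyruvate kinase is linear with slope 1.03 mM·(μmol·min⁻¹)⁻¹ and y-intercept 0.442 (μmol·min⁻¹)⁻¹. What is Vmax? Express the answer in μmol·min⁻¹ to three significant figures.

The y-intercept of a Lineweaver–Burk plot equals 1/Vmax, so Vmax = 1/0.442 = 2.26 μmol·min⁻¹.

2.26 μmol·min⁻¹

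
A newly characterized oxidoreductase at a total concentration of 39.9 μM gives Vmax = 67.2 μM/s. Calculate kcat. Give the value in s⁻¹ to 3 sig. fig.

kcat = Vmax/[E]total = 67.2 μM/s / 39.9 μM = 1.68 s⁻¹.

1.68 s⁻¹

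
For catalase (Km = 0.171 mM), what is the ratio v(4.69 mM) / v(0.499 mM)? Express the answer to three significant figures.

The fractional saturations are [S]/(Km+[S]) = 0.499/0.6700 = 0.7448 and 4.69/4.861 = 0.9648.
v₂/v₁ is just their ratio: 0.9648/0.7448 = 1.30.

1.30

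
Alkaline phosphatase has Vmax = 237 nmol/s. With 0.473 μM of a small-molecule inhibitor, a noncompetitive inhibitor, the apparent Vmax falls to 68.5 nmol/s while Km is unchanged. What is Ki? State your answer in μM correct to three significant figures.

Noncompetitive: Vmax,app = Vmax/α with α = 1 + [I]/Ki.
α = Vmax/Vmax,app = 237/68.5 = 3.460.
Since α = 1 + [I]/Ki, [I]/Ki = 3.460 − 1 = 2.460 and Ki = 0.473/2.460 = 0.192 μM.

0.192 μM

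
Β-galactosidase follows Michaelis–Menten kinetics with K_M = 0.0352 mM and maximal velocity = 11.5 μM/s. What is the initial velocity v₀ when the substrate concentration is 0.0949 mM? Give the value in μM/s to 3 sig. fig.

8.39 μM/s

v = Vmax·[S]/(Km + [S]) = 11.5 × 0.0949 / (0.0352 + 0.0949)
  = 1.091 / 0.1301 = 8.39 μM/s.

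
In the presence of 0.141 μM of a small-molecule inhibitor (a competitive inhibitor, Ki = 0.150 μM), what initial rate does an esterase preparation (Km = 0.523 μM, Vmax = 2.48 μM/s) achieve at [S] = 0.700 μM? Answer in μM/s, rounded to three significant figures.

1.01 μM/s

α = 1 + [I]/Ki = 1 + 0.141/0.150 = 1.940.
For a competitive inhibitor, Vmax is unchanged and the apparent Km becomes α·Km: Km,app = 1.01 μM, Vmax,app = 2.48 μM/s.
v = Vmax,app·[S]/(Km,app + [S]) = 2.48 × 0.700/(1.01 + 0.700) = 1.01 μM/s.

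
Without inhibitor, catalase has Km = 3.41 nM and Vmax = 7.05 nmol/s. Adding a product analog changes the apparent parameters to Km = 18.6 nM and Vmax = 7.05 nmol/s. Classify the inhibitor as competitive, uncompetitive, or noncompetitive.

competitive

Km increases (3.41 → 18.6 nM) while Vmax is unchanged — the hallmark of competitive inhibition.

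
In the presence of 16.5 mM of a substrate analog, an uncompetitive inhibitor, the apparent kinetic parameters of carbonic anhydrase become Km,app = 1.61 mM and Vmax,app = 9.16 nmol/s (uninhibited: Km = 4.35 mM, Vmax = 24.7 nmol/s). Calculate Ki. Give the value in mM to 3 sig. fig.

Uncompetitive: Vmax,app = Vmax/α (and Km,app = Km/α) with α = 1 + [I]/Ki.
α = Vmax/Vmax,app = 24.7/9.16 = 2.697.
Since α = 1 + [I]/Ki, [I]/Ki = 2.697 − 1 = 1.697 and Ki = 16.5/1.697 = 9.73 mM.

9.73 mM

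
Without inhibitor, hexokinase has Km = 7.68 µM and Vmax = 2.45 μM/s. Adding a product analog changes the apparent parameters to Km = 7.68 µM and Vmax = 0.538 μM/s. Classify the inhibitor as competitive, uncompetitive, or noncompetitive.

noncompetitive

Vmax decreases (2.45 → 0.538 μM/s) while Km is unchanged — pure noncompetitive inhibition.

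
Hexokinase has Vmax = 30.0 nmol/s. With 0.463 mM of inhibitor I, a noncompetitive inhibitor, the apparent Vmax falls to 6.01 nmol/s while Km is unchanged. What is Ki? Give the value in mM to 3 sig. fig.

Noncompetitive: Vmax,app = Vmax/α with α = 1 + [I]/Ki.
α = Vmax/Vmax,app = 30.0/6.01 = 4.992.
Since α = 1 + [I]/Ki, [I]/Ki = 4.992 − 1 = 3.992 and Ki = 0.463/3.992 = 0.116 mM.

0.116 mM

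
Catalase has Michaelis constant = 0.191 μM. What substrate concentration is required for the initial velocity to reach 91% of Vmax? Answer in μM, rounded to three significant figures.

1.93 μM

v/Vmax = [S]/(Km+[S]) = 0.91, so [S] = Km·0.91/(1 − 0.91) = 0.191 × 10.11.
[S] = 1.93 μM.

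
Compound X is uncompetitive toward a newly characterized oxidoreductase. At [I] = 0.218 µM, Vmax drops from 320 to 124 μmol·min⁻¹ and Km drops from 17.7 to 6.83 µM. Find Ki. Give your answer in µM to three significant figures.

0.138 µM

Uncompetitive: Vmax,app = Vmax/α (and Km,app = Km/α) with α = 1 + [I]/Ki.
α = Vmax/Vmax,app = 320/124 = 2.581.
Since α = 1 + [I]/Ki, [I]/Ki = 2.581 − 1 = 1.581 and Ki = 0.218/1.581 = 0.138 µM.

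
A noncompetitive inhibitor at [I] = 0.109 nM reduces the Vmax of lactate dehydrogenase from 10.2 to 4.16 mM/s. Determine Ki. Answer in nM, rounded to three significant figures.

Noncompetitive: Vmax,app = Vmax/α with α = 1 + [I]/Ki.
α = Vmax/Vmax,app = 10.2/4.16 = 2.452.
Ki = [I]/(α − 1) = 0.109/1.452 = 0.0751 nM.

0.0751 nM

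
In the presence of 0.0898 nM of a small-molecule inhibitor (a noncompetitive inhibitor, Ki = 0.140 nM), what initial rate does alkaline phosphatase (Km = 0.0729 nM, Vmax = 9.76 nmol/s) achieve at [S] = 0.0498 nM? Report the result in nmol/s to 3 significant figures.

α = 1 + [I]/Ki = 1 + 0.0898/0.140 = 1.641.
For a noncompetitive inhibitor, Vmax is reduced to Vmax/α while Km is unchanged: Km,app = 0.0729 nM, Vmax,app = 5.95 nmol/s.
v = Vmax,app·[S]/(Km,app + [S]) = 5.95 × 0.0498/(0.0729 + 0.0498) = 2.41 nmol/s.

2.41 nmol/s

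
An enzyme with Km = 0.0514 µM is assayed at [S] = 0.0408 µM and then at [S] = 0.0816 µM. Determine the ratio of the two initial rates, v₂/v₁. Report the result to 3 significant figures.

1.39

Since Vmax cancels, v₂/v₁ = [S]₂(Km+[S]₁) / [S]₁(Km+[S]₂).
= 0.0816×(0.0514+0.0408) / (0.0408×(0.0514+0.0816)) = 0.007524/0.005426 = 1.39.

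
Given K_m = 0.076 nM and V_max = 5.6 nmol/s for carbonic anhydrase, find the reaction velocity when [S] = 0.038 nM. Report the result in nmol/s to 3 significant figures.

v = Vmax·[S]/(Km + [S]) = 5.6 × 0.038 / (0.076 + 0.038)
  = 0.2128 / 0.1140 = 1.87 nmol/s.

1.87 nmol/s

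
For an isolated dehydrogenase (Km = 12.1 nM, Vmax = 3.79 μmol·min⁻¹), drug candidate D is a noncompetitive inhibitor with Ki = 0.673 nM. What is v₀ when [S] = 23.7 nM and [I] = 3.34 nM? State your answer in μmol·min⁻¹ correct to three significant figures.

α = 1 + [I]/Ki = 1 + 3.34/0.673 = 5.963.
For a noncompetitive inhibitor, Vmax is reduced to Vmax/α while Km is unchanged: Km,app = 12.1 nM, Vmax,app = 0.636 μmol·min⁻¹.
v = Vmax,app·[S]/(Km,app + [S]) = 0.636 × 23.7/(12.1 + 23.7) = 0.421 μmol·min⁻¹.

0.421 μmol·min⁻¹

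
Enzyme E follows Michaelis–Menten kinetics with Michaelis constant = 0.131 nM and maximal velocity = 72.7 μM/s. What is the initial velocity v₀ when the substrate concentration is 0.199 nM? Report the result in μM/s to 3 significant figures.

43.8 μM/s

v = Vmax·[S]/(Km + [S]) = 72.7 × 0.199 / (0.131 + 0.199)
  = 14.47 / 0.3300 = 43.8 μM/s.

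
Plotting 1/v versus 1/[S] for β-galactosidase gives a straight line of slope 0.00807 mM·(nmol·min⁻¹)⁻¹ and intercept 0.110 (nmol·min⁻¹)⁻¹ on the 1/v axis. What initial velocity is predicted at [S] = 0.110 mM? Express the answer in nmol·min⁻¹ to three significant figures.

5.45 nmol·min⁻¹

The y-intercept is 1/Vmax, so Vmax = 1/0.110 = 9.09 nmol·min⁻¹.
The slope is Km/Vmax, so Km = 0.00807 × 9.09 = 0.0734 mM.
Then v = 9.09 × 0.110/(0.0734 + 0.110) = 5.45 nmol·min⁻¹.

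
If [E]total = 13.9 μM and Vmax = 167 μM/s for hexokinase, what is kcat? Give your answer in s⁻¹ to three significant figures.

kcat = Vmax/[E]total = 167 μM/s / 13.9 μM = 12.0 s⁻¹.

12.0 s⁻¹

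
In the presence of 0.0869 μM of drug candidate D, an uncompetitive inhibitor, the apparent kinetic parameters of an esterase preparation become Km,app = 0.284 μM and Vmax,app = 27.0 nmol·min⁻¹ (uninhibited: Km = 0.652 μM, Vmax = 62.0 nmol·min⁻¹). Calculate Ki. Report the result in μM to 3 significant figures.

0.0670 μM

Uncompetitive: Vmax,app = Vmax/α (and Km,app = Km/α) with α = 1 + [I]/Ki.
α = Vmax/Vmax,app = 62.0/27.0 = 2.296.
Since α = 1 + [I]/Ki, [I]/Ki = 2.296 − 1 = 1.296 and Ki = 0.0869/1.296 = 0.0670 μM.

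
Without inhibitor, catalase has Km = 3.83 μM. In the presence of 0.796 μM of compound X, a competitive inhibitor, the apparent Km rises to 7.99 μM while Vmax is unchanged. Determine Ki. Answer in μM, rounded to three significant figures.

0.733 μM

Competitive: Km,app = α·Km with α = 1 + [I]/Ki.
α = Km,app/Km = 7.99/3.83 = 2.086.
Ki = [I]/(α − 1) = 0.796/1.086 = 0.733 μM.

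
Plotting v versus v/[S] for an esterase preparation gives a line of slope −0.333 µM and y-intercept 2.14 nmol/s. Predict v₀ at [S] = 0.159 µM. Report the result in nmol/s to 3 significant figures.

In the Eadie–Hofstee form v = Vmax − Km·(v/[S]), the slope is −Km and the intercept is Vmax, so Km = 0.333 µM and Vmax = 2.14 nmol/s.
v = 2.14 × 0.159/(0.333 + 0.159) = 0.692 nmol/s.

0.692 nmol/s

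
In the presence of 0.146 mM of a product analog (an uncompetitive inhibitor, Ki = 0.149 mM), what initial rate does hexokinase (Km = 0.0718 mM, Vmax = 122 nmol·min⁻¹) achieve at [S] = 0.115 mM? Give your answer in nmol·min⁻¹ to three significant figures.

46.8 nmol·min⁻¹

α = 1 + [I]/Ki = 1 + 0.146/0.149 = 1.980.
For an uncompetitive inhibitor, both parameters are divided by α, giving Vmax/α and Km/α: Km,app = 0.0363 mM, Vmax,app = 61.6 nmol·min⁻¹.
v = Vmax,app·[S]/(Km,app + [S]) = 61.6 × 0.115/(0.0363 + 0.115) = 46.8 nmol·min⁻¹.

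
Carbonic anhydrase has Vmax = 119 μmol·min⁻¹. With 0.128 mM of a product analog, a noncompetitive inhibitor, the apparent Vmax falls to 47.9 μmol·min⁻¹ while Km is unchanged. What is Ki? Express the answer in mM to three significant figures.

Noncompetitive: Vmax,app = Vmax/α with α = 1 + [I]/Ki.
α = Vmax/Vmax,app = 119/47.9 = 2.484.
Since α = 1 + [I]/Ki, [I]/Ki = 2.484 − 1 = 1.484 and Ki = 0.128/1.484 = 0.0862 mM.

0.0862 mM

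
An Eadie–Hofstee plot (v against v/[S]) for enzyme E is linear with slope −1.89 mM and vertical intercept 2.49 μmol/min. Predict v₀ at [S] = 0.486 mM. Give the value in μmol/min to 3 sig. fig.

In the Eadie–Hofstee form v = Vmax − Km·(v/[S]), the slope is −Km and the intercept is Vmax, so Km = 1.89 mM and Vmax = 2.49 μmol/min.
v = 2.49 × 0.486/(1.89 + 0.486) = 0.509 μmol/min.

0.509 μmol/min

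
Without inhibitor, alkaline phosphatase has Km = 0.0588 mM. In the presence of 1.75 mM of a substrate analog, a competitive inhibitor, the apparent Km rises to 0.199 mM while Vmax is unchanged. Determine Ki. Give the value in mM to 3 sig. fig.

0.734 mM

Competitive: Km,app = α·Km with α = 1 + [I]/Ki.
α = Km,app/Km = 0.199/0.0588 = 3.384.
Ki = [I]/(α − 1) = 1.75/2.384 = 0.734 mM.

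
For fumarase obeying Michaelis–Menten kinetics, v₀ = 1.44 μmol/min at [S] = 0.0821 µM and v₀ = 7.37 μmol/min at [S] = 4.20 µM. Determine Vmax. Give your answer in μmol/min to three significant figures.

In reciprocal form, 1/v = (Km/Vmax)·(1/[S]) + 1/Vmax. The two points give (1/[S], 1/v) = (12.18, 0.6944) and (0.2381, 0.1357).
Slope = (0.6944 − 0.1357)/(12.18 − 0.2381) = 0.04679; intercept = 0.6944 − 0.04679×12.18 = 0.1245.
Vmax = 1/intercept = 8.03 μmol/min; Km = slope × Vmax = 0.04679 × 8.03 = 0.376 µM.

8.03 μmol/min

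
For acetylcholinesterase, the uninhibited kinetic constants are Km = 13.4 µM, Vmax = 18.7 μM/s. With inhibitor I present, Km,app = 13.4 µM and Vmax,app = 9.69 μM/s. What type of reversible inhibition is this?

Vmax decreases (18.7 → 9.69 μM/s) while Km is unchanged — pure noncompetitive inhibition.

noncompetitive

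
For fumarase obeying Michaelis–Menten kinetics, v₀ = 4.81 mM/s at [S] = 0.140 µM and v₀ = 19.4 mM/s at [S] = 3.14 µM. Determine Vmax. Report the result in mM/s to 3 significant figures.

22.6 mM/s

From v = Vmax[S]/(Km+[S]), each point gives Vmax = v(Km+[S])/[S].
Equating: 4.81(Km+0.140)/0.140 = 19.4(Km+3.14)/3.14.
34.36·Km + 4.81 = 6.178·Km + 19.4, so (34.36 − 6.178)·Km = 19.4 − 4.81.
Km = 14.59/28.18 = 0.518 µM; then Vmax = 4.81(0.518+0.140)/0.140 = 22.6 mM/s.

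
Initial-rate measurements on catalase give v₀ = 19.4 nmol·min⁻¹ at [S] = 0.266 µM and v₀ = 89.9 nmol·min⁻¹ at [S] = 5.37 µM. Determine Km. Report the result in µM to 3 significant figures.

From v = Vmax[S]/(Km+[S]), each point gives Vmax = v(Km+[S])/[S].
Equating: 19.4(Km+0.266)/0.266 = 89.9(Km+5.37)/5.37.
72.93·Km + 19.4 = 16.74·Km + 89.9, so (72.93 − 16.74)·Km = 89.9 − 19.4.
Km = 70.50/56.19 = 1.25 µM; then Vmax = 19.4(1.25+0.266)/0.266 = 111 nmol·min⁻¹.

1.25 µM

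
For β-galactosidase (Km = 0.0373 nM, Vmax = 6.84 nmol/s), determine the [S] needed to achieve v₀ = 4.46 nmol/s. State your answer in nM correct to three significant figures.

Rearranging v = Vmax[S]/(Km+[S]) gives [S] = Km·v/(Vmax − v).
[S] = 0.0373 × 4.46 / (6.84 − 4.46) = 0.1664/2.380 = 0.0699 nM.

0.0699 nM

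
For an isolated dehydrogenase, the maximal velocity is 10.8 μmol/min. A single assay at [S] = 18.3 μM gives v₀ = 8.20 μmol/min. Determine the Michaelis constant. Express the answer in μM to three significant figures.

5.80 μM

From v = Vmax[S]/(Km+[S]), Km = [S](Vmax − v)/v.
Km = 18.3 × (10.8 − 8.20) / 8.20 = 47.58/8.20 = 5.80 μM.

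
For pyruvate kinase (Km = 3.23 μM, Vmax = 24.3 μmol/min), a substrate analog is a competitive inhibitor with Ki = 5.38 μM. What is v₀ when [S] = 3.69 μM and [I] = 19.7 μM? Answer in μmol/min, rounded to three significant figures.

4.78 μmol/min

With α = 1 + [I]/Ki = 1 + 19.7/5.38 = 4.662, the competitive rate law is v = Vmax[S] / (αKm + [S]).
v = 24.3×3.69 / (4.662×3.23 + 3.69) = 89.67/18.75 = 4.78 μmol/min.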